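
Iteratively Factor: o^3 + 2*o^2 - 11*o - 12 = (o + 4)*(o^2 - 2*o - 3) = (o + 1)*(o + 4)*(o - 3)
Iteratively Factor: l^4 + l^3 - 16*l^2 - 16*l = (l + 4)*(l^3 - 3*l^2 - 4*l) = (l - 4)*(l + 4)*(l^2 + l) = (l - 4)*(l + 1)*(l + 4)*(l)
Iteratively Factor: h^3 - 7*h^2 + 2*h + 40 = (h + 2)*(h^2 - 9*h + 20) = (h - 5)*(h + 2)*(h - 4)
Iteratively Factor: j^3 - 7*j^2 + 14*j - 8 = (j - 2)*(j^2 - 5*j + 4) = (j - 4)*(j - 2)*(j - 1)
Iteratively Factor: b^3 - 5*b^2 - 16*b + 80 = (b - 4)*(b^2 - b - 20) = (b - 5)*(b - 4)*(b + 4)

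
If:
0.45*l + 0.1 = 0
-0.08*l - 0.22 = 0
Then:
No Solution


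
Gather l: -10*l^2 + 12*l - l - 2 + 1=-10*l^2 + 11*l - 1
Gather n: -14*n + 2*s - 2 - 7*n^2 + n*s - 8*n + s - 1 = -7*n^2 + n*(s - 22) + 3*s - 3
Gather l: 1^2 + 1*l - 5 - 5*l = -4*l - 4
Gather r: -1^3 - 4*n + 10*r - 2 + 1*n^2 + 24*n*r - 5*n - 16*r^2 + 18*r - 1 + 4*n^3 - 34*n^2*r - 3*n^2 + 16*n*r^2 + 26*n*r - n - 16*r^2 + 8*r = 4*n^3 - 2*n^2 - 10*n + r^2*(16*n - 32) + r*(-34*n^2 + 50*n + 36) - 4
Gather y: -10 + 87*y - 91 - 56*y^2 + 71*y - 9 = -56*y^2 + 158*y - 110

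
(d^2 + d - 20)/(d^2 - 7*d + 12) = (d + 5)/(d - 3)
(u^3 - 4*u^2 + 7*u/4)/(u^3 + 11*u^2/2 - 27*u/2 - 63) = u*(2*u - 1)/(2*(u^2 + 9*u + 18))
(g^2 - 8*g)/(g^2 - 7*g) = (g - 8)/(g - 7)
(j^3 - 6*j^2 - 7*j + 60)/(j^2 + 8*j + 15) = (j^2 - 9*j + 20)/(j + 5)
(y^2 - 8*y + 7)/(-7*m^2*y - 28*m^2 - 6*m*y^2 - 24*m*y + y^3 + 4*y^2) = (-y^2 + 8*y - 7)/(7*m^2*y + 28*m^2 + 6*m*y^2 + 24*m*y - y^3 - 4*y^2)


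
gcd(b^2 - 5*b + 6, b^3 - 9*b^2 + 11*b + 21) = b - 3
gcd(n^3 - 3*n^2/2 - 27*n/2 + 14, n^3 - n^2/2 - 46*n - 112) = n + 7/2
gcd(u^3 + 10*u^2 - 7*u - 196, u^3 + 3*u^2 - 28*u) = u^2 + 3*u - 28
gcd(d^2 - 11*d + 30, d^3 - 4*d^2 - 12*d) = d - 6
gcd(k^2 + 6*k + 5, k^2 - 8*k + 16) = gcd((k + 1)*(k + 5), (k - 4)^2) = 1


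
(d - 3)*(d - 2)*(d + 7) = d^3 + 2*d^2 - 29*d + 42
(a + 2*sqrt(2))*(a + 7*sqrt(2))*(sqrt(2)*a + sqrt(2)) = sqrt(2)*a^3 + sqrt(2)*a^2 + 18*a^2 + 18*a + 28*sqrt(2)*a + 28*sqrt(2)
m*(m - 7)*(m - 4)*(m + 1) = m^4 - 10*m^3 + 17*m^2 + 28*m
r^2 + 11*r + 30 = (r + 5)*(r + 6)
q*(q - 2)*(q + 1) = q^3 - q^2 - 2*q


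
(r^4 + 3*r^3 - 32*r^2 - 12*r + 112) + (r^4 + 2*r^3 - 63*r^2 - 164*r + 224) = 2*r^4 + 5*r^3 - 95*r^2 - 176*r + 336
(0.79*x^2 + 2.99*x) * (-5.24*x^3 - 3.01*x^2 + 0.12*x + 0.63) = -4.1396*x^5 - 18.0455*x^4 - 8.9051*x^3 + 0.8565*x^2 + 1.8837*x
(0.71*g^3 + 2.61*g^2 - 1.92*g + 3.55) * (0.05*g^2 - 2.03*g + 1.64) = 0.0355*g^5 - 1.3108*g^4 - 4.2299*g^3 + 8.3555*g^2 - 10.3553*g + 5.822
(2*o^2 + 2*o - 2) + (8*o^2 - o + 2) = 10*o^2 + o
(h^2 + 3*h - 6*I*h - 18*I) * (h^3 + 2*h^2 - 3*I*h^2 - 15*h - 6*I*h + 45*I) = h^5 + 5*h^4 - 9*I*h^4 - 27*h^3 - 45*I*h^3 - 135*h^2 + 81*I*h^2 + 162*h + 405*I*h + 810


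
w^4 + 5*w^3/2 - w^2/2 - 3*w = w*(w - 1)*(w + 3/2)*(w + 2)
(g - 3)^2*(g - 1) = g^3 - 7*g^2 + 15*g - 9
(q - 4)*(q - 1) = q^2 - 5*q + 4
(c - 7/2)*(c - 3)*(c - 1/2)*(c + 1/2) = c^4 - 13*c^3/2 + 41*c^2/4 + 13*c/8 - 21/8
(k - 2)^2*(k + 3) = k^3 - k^2 - 8*k + 12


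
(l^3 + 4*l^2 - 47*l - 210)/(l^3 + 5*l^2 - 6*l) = (l^2 - 2*l - 35)/(l*(l - 1))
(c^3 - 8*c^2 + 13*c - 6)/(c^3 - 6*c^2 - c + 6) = (c - 1)/(c + 1)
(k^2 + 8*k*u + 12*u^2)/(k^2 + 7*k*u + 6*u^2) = (k + 2*u)/(k + u)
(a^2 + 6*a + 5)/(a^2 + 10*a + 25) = (a + 1)/(a + 5)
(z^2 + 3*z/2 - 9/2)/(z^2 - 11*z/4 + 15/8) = 4*(z + 3)/(4*z - 5)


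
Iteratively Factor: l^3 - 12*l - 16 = (l + 2)*(l^2 - 2*l - 8) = (l + 2)^2*(l - 4)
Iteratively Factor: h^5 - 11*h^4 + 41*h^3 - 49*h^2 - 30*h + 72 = (h - 4)*(h^4 - 7*h^3 + 13*h^2 + 3*h - 18) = (h - 4)*(h - 3)*(h^3 - 4*h^2 + h + 6) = (h - 4)*(h - 3)^2*(h^2 - h - 2) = (h - 4)*(h - 3)^2*(h + 1)*(h - 2)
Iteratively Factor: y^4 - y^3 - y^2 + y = (y)*(y^3 - y^2 - y + 1) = y*(y - 1)*(y^2 - 1) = y*(y - 1)*(y + 1)*(y - 1)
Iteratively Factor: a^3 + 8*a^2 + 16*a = (a + 4)*(a^2 + 4*a) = (a + 4)^2*(a)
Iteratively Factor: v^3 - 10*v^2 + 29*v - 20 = (v - 4)*(v^2 - 6*v + 5) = (v - 4)*(v - 1)*(v - 5)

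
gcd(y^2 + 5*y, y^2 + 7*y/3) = y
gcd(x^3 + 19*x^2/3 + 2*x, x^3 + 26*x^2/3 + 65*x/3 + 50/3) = 1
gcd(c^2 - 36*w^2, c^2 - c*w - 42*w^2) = c + 6*w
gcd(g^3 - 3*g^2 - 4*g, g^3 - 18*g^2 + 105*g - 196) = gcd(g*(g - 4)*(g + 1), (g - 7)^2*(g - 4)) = g - 4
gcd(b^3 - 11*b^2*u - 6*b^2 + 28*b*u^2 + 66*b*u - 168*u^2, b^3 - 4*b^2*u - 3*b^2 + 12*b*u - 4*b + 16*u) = -b + 4*u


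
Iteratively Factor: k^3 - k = (k - 1)*(k^2 + k) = k*(k - 1)*(k + 1)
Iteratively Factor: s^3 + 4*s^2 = (s + 4)*(s^2) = s*(s + 4)*(s)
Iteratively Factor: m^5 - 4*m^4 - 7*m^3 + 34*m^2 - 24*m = (m - 1)*(m^4 - 3*m^3 - 10*m^2 + 24*m) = (m - 1)*(m + 3)*(m^3 - 6*m^2 + 8*m) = m*(m - 1)*(m + 3)*(m^2 - 6*m + 8) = m*(m - 4)*(m - 1)*(m + 3)*(m - 2)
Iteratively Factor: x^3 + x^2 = (x)*(x^2 + x) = x^2*(x + 1)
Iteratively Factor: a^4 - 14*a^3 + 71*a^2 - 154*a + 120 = (a - 4)*(a^3 - 10*a^2 + 31*a - 30) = (a - 4)*(a - 3)*(a^2 - 7*a + 10) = (a - 4)*(a - 3)*(a - 2)*(a - 5)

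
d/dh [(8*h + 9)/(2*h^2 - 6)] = (4*h^2 - h*(8*h + 9) - 12)/(h^2 - 3)^2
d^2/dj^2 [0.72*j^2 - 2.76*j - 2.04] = 1.44000000000000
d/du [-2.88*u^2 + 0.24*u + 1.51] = 0.24 - 5.76*u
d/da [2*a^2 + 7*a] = 4*a + 7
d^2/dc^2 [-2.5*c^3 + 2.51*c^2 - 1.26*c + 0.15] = 5.02 - 15.0*c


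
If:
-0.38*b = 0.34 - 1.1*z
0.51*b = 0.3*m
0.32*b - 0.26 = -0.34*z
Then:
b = 0.35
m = 0.60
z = 0.43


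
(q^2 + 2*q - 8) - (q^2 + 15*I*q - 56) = 2*q - 15*I*q + 48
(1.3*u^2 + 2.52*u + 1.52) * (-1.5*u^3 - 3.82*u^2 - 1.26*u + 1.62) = -1.95*u^5 - 8.746*u^4 - 13.5444*u^3 - 6.8756*u^2 + 2.1672*u + 2.4624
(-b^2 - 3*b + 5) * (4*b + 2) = -4*b^3 - 14*b^2 + 14*b + 10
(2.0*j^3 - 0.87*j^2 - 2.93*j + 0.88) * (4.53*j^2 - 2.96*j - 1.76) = 9.06*j^5 - 9.8611*j^4 - 14.2177*j^3 + 14.1904*j^2 + 2.552*j - 1.5488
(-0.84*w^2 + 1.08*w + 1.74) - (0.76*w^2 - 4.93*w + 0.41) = -1.6*w^2 + 6.01*w + 1.33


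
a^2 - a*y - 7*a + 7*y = (a - 7)*(a - y)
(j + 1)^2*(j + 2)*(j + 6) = j^4 + 10*j^3 + 29*j^2 + 32*j + 12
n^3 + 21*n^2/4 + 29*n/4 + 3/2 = (n + 1/4)*(n + 2)*(n + 3)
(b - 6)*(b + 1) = b^2 - 5*b - 6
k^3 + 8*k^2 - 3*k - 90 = (k - 3)*(k + 5)*(k + 6)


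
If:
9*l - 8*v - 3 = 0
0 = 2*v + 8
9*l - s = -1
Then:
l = -29/9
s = -28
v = -4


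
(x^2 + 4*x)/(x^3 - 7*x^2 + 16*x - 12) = x*(x + 4)/(x^3 - 7*x^2 + 16*x - 12)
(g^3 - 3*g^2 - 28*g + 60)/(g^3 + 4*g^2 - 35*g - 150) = (g - 2)/(g + 5)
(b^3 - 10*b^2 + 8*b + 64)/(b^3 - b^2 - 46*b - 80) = (b - 4)/(b + 5)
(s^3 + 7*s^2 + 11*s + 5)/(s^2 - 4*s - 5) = (s^2 + 6*s + 5)/(s - 5)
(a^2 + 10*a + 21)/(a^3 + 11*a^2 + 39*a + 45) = (a + 7)/(a^2 + 8*a + 15)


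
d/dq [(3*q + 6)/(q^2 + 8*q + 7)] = 3*(q^2 + 8*q - 2*(q + 2)*(q + 4) + 7)/(q^2 + 8*q + 7)^2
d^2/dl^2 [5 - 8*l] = 0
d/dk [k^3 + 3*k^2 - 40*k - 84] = 3*k^2 + 6*k - 40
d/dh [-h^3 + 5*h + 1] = 5 - 3*h^2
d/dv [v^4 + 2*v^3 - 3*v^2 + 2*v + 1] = 4*v^3 + 6*v^2 - 6*v + 2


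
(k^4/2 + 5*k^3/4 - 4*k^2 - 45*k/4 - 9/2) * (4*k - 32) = 2*k^5 - 11*k^4 - 56*k^3 + 83*k^2 + 342*k + 144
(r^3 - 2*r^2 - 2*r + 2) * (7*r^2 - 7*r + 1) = 7*r^5 - 21*r^4 + r^3 + 26*r^2 - 16*r + 2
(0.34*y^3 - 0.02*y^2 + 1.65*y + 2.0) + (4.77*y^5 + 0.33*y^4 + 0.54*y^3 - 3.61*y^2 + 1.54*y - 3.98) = 4.77*y^5 + 0.33*y^4 + 0.88*y^3 - 3.63*y^2 + 3.19*y - 1.98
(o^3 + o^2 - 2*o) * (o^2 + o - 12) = o^5 + 2*o^4 - 13*o^3 - 14*o^2 + 24*o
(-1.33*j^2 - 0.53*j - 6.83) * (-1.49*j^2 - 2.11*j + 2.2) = 1.9817*j^4 + 3.596*j^3 + 8.369*j^2 + 13.2453*j - 15.026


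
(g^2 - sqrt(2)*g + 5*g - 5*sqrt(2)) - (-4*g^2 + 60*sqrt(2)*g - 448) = 5*g^2 - 61*sqrt(2)*g + 5*g - 5*sqrt(2) + 448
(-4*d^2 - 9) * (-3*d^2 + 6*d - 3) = 12*d^4 - 24*d^3 + 39*d^2 - 54*d + 27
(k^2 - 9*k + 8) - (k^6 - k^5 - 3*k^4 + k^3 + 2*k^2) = -k^6 + k^5 + 3*k^4 - k^3 - k^2 - 9*k + 8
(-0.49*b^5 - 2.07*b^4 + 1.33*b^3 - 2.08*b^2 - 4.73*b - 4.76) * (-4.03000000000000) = 1.9747*b^5 + 8.3421*b^4 - 5.3599*b^3 + 8.3824*b^2 + 19.0619*b + 19.1828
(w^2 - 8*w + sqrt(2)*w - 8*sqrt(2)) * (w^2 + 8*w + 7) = w^4 + sqrt(2)*w^3 - 57*w^2 - 57*sqrt(2)*w - 56*w - 56*sqrt(2)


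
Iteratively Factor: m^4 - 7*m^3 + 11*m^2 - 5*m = (m)*(m^3 - 7*m^2 + 11*m - 5) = m*(m - 1)*(m^2 - 6*m + 5) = m*(m - 5)*(m - 1)*(m - 1)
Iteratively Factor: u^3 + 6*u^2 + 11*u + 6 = (u + 3)*(u^2 + 3*u + 2) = (u + 2)*(u + 3)*(u + 1)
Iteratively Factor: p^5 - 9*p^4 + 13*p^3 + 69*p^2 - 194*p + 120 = (p - 5)*(p^4 - 4*p^3 - 7*p^2 + 34*p - 24) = (p - 5)*(p - 2)*(p^3 - 2*p^2 - 11*p + 12) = (p - 5)*(p - 4)*(p - 2)*(p^2 + 2*p - 3) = (p - 5)*(p - 4)*(p - 2)*(p - 1)*(p + 3)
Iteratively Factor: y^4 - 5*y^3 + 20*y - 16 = (y - 4)*(y^3 - y^2 - 4*y + 4) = (y - 4)*(y - 1)*(y^2 - 4) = (y - 4)*(y - 1)*(y + 2)*(y - 2)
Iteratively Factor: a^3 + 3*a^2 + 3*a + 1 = (a + 1)*(a^2 + 2*a + 1) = (a + 1)^2*(a + 1)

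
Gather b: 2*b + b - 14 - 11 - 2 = 3*b - 27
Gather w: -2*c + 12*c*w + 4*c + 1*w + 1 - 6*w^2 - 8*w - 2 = 2*c - 6*w^2 + w*(12*c - 7) - 1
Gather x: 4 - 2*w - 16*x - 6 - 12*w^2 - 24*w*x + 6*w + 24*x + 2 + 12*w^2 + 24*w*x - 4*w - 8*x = 0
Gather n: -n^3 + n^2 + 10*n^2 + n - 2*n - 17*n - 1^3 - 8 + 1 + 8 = -n^3 + 11*n^2 - 18*n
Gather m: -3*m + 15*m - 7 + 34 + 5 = 12*m + 32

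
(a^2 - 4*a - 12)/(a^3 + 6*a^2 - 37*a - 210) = (a + 2)/(a^2 + 12*a + 35)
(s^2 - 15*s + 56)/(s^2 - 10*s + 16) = (s - 7)/(s - 2)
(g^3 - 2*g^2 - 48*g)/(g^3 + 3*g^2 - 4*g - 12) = g*(g^2 - 2*g - 48)/(g^3 + 3*g^2 - 4*g - 12)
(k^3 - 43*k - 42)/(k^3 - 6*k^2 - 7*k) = (k + 6)/k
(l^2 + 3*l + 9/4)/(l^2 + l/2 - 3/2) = (l + 3/2)/(l - 1)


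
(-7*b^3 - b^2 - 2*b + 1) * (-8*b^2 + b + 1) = 56*b^5 + b^4 + 8*b^3 - 11*b^2 - b + 1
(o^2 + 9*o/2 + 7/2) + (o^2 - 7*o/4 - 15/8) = 2*o^2 + 11*o/4 + 13/8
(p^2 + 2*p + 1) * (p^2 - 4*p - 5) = p^4 - 2*p^3 - 12*p^2 - 14*p - 5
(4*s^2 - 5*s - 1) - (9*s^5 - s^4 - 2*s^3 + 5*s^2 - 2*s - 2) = -9*s^5 + s^4 + 2*s^3 - s^2 - 3*s + 1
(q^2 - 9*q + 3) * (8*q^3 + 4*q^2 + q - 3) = 8*q^5 - 68*q^4 - 11*q^3 + 30*q - 9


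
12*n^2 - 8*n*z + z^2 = (-6*n + z)*(-2*n + z)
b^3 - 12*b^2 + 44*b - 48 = (b - 6)*(b - 4)*(b - 2)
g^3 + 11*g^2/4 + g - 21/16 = (g - 1/2)*(g + 3/2)*(g + 7/4)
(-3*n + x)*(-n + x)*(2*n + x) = 6*n^3 - 5*n^2*x - 2*n*x^2 + x^3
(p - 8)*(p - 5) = p^2 - 13*p + 40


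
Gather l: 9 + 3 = 12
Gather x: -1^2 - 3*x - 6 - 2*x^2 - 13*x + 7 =-2*x^2 - 16*x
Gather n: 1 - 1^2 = 0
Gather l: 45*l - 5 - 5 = 45*l - 10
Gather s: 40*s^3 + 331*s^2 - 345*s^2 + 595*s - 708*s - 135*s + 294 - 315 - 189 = 40*s^3 - 14*s^2 - 248*s - 210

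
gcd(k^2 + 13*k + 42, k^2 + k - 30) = k + 6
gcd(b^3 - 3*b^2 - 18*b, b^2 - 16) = 1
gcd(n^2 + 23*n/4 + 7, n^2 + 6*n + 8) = n + 4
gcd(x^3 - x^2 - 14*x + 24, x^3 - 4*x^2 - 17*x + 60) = x^2 + x - 12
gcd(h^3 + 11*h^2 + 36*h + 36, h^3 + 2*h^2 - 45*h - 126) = h^2 + 9*h + 18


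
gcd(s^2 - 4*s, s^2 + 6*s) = s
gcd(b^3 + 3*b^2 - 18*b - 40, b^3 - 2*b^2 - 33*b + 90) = 1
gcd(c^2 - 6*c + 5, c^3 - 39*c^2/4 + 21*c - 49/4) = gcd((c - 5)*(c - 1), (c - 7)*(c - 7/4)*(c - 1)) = c - 1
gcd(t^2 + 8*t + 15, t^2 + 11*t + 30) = t + 5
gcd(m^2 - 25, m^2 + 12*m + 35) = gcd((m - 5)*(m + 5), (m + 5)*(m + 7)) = m + 5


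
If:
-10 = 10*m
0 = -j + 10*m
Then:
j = -10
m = -1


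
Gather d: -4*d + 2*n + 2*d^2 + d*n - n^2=2*d^2 + d*(n - 4) - n^2 + 2*n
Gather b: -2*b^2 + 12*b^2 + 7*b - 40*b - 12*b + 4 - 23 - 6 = 10*b^2 - 45*b - 25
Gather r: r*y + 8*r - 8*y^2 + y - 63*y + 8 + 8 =r*(y + 8) - 8*y^2 - 62*y + 16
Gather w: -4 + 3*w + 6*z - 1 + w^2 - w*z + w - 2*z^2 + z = w^2 + w*(4 - z) - 2*z^2 + 7*z - 5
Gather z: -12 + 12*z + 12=12*z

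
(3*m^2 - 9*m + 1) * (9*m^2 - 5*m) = 27*m^4 - 96*m^3 + 54*m^2 - 5*m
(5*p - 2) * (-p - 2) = -5*p^2 - 8*p + 4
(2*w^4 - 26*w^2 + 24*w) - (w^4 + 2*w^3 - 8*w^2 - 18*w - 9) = w^4 - 2*w^3 - 18*w^2 + 42*w + 9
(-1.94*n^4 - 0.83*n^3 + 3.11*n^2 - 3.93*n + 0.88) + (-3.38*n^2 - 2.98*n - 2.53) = -1.94*n^4 - 0.83*n^3 - 0.27*n^2 - 6.91*n - 1.65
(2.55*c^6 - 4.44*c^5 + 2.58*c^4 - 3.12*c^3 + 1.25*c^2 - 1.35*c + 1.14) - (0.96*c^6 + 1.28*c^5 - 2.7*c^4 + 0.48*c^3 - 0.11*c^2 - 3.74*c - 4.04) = 1.59*c^6 - 5.72*c^5 + 5.28*c^4 - 3.6*c^3 + 1.36*c^2 + 2.39*c + 5.18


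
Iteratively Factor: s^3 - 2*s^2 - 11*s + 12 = (s - 1)*(s^2 - s - 12) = (s - 1)*(s + 3)*(s - 4)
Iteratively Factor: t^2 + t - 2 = (t - 1)*(t + 2)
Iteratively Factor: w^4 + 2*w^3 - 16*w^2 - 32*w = (w)*(w^3 + 2*w^2 - 16*w - 32) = w*(w + 4)*(w^2 - 2*w - 8) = w*(w + 2)*(w + 4)*(w - 4)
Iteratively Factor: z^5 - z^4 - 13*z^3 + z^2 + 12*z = (z)*(z^4 - z^3 - 13*z^2 + z + 12) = z*(z + 3)*(z^3 - 4*z^2 - z + 4) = z*(z - 1)*(z + 3)*(z^2 - 3*z - 4) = z*(z - 1)*(z + 1)*(z + 3)*(z - 4)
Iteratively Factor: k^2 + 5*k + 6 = (k + 3)*(k + 2)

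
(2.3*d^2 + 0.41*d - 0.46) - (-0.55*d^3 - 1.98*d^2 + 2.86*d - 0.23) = 0.55*d^3 + 4.28*d^2 - 2.45*d - 0.23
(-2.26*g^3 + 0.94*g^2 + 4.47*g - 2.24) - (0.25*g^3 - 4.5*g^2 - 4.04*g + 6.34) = -2.51*g^3 + 5.44*g^2 + 8.51*g - 8.58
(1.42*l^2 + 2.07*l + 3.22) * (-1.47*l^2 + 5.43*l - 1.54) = -2.0874*l^4 + 4.6677*l^3 + 4.3199*l^2 + 14.2968*l - 4.9588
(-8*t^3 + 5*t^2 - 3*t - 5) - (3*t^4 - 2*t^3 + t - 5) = -3*t^4 - 6*t^3 + 5*t^2 - 4*t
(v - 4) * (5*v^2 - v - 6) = 5*v^3 - 21*v^2 - 2*v + 24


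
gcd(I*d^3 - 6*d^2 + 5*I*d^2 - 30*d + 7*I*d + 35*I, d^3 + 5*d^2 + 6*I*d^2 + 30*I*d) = d + 5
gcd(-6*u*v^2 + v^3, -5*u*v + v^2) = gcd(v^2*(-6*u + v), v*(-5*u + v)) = v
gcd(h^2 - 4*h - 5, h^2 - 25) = h - 5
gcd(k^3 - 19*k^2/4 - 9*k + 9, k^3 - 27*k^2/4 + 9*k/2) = k^2 - 27*k/4 + 9/2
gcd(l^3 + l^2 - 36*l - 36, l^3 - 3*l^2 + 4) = l + 1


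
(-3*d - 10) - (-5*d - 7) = 2*d - 3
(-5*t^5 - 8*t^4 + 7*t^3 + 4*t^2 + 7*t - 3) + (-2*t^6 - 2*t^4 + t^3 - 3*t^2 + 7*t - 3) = -2*t^6 - 5*t^5 - 10*t^4 + 8*t^3 + t^2 + 14*t - 6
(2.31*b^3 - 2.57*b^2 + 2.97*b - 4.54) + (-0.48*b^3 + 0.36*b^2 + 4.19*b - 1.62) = 1.83*b^3 - 2.21*b^2 + 7.16*b - 6.16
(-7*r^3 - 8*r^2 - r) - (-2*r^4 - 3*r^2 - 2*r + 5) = 2*r^4 - 7*r^3 - 5*r^2 + r - 5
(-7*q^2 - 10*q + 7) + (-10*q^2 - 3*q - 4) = -17*q^2 - 13*q + 3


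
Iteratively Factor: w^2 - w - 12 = (w + 3)*(w - 4)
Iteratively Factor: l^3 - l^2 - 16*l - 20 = (l + 2)*(l^2 - 3*l - 10) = (l - 5)*(l + 2)*(l + 2)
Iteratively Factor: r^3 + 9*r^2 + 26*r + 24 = (r + 2)*(r^2 + 7*r + 12) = (r + 2)*(r + 3)*(r + 4)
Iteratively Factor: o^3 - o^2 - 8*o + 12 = (o + 3)*(o^2 - 4*o + 4) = (o - 2)*(o + 3)*(o - 2)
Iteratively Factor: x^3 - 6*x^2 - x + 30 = (x + 2)*(x^2 - 8*x + 15) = (x - 5)*(x + 2)*(x - 3)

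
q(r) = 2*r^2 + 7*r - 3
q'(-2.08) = -1.32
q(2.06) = 19.91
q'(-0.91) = 3.36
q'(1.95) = 14.80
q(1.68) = 14.40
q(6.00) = 111.00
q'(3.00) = 19.00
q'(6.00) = 31.00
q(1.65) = 14.00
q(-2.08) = -8.91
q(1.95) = 18.26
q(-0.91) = -7.71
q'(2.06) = 15.24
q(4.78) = 76.16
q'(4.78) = 26.12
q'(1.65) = 13.60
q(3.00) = 36.00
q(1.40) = 10.72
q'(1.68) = 13.72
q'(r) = 4*r + 7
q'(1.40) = 12.60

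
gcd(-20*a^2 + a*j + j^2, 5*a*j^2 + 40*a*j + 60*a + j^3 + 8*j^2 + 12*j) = 5*a + j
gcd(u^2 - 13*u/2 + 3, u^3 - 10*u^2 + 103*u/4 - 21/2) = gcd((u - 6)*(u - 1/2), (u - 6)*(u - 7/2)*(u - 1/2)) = u^2 - 13*u/2 + 3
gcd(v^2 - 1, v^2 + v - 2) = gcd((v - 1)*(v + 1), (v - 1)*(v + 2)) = v - 1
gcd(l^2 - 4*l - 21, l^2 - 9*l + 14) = l - 7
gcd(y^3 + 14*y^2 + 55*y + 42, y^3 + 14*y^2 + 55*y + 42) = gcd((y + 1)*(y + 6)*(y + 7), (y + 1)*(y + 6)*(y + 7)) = y^3 + 14*y^2 + 55*y + 42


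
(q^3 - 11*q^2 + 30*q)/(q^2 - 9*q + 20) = q*(q - 6)/(q - 4)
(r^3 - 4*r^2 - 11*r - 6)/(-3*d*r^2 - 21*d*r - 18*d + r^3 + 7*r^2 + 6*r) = (r^2 - 5*r - 6)/(-3*d*r - 18*d + r^2 + 6*r)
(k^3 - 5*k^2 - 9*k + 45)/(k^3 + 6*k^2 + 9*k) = (k^2 - 8*k + 15)/(k*(k + 3))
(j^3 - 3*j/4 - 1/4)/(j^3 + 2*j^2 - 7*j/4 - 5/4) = (2*j + 1)/(2*j + 5)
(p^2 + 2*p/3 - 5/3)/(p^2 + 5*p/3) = (p - 1)/p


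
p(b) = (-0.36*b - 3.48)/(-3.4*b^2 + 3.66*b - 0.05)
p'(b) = (-0.36*b - 3.48)*(6.8*b - 3.66)/(-3.4*b^2 + 3.66*b - 0.05)^2 - 0.36/(-3.4*b^2 + 3.66*b - 0.05)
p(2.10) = 0.58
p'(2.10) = -0.78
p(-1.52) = 0.22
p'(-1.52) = 0.25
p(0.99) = -15.91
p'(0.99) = -204.31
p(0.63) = -4.09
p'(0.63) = -3.21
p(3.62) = 0.15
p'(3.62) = -0.09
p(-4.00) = 0.03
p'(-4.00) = 0.02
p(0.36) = -4.36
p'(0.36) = 5.96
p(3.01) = 0.23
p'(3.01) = -0.18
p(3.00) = 0.23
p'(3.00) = -0.18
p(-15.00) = -0.00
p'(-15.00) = 0.00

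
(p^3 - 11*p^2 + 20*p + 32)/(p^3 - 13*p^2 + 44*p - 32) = (p + 1)/(p - 1)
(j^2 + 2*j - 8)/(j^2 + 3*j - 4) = (j - 2)/(j - 1)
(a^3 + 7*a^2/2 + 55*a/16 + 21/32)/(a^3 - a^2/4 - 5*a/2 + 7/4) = (8*a^2 + 14*a + 3)/(8*(a^2 - 2*a + 1))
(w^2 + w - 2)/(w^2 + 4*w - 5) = (w + 2)/(w + 5)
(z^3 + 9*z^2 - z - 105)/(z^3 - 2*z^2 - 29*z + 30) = (z^2 + 4*z - 21)/(z^2 - 7*z + 6)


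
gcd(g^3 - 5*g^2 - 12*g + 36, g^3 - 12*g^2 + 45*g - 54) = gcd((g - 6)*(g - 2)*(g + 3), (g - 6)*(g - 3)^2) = g - 6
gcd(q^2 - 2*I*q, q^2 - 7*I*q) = q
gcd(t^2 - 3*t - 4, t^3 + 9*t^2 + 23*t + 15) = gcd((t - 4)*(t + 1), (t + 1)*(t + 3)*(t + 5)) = t + 1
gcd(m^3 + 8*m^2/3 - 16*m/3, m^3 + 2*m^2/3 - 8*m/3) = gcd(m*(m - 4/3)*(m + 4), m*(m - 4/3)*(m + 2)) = m^2 - 4*m/3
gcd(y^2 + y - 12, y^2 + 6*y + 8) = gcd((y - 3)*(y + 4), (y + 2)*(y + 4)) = y + 4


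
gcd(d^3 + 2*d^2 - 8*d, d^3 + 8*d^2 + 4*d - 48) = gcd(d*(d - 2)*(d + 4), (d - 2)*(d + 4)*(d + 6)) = d^2 + 2*d - 8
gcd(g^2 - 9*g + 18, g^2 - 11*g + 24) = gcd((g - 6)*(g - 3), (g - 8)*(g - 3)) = g - 3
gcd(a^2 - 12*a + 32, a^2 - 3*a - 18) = 1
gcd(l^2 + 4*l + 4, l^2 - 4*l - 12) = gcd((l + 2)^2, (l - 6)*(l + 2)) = l + 2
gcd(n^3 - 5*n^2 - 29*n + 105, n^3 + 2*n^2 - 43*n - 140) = n^2 - 2*n - 35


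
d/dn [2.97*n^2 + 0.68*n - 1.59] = 5.94*n + 0.68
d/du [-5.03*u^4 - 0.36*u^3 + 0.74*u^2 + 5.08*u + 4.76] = -20.12*u^3 - 1.08*u^2 + 1.48*u + 5.08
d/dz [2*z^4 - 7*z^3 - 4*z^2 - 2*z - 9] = 8*z^3 - 21*z^2 - 8*z - 2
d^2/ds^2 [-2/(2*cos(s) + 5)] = 4*(-5*cos(s) + cos(2*s) - 3)/(2*cos(s) + 5)^3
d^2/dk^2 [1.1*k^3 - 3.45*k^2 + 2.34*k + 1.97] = 6.6*k - 6.9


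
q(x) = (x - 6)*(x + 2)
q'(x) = 2*x - 4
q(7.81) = 17.76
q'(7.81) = 11.62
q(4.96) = -7.24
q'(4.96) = 5.92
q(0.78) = -14.51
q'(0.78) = -2.44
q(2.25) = -15.94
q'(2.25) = 0.50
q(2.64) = -15.59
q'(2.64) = 1.28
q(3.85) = -12.58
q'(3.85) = 3.70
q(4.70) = -8.71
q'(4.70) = 5.40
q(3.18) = -14.61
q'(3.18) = 2.36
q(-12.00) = 180.00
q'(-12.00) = -28.00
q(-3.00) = 9.00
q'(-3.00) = -10.00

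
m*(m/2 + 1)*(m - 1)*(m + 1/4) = m^4/2 + 5*m^3/8 - 7*m^2/8 - m/4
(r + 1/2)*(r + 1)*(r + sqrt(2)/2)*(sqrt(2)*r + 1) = sqrt(2)*r^4 + 2*r^3 + 3*sqrt(2)*r^3/2 + sqrt(2)*r^2 + 3*r^2 + r + 3*sqrt(2)*r/4 + sqrt(2)/4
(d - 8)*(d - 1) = d^2 - 9*d + 8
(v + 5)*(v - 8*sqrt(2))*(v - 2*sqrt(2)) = v^3 - 10*sqrt(2)*v^2 + 5*v^2 - 50*sqrt(2)*v + 32*v + 160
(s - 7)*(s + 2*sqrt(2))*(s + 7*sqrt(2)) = s^3 - 7*s^2 + 9*sqrt(2)*s^2 - 63*sqrt(2)*s + 28*s - 196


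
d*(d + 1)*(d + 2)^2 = d^4 + 5*d^3 + 8*d^2 + 4*d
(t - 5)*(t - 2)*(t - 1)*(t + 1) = t^4 - 7*t^3 + 9*t^2 + 7*t - 10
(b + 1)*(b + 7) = b^2 + 8*b + 7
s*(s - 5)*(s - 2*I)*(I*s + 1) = I*s^4 + 3*s^3 - 5*I*s^3 - 15*s^2 - 2*I*s^2 + 10*I*s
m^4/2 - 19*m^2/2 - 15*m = m*(m/2 + 1)*(m - 5)*(m + 3)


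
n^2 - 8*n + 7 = (n - 7)*(n - 1)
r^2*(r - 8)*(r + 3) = r^4 - 5*r^3 - 24*r^2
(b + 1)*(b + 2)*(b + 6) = b^3 + 9*b^2 + 20*b + 12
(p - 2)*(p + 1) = p^2 - p - 2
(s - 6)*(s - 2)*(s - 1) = s^3 - 9*s^2 + 20*s - 12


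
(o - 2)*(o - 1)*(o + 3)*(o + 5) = o^4 + 5*o^3 - 7*o^2 - 29*o + 30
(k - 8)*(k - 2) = k^2 - 10*k + 16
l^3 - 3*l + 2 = (l - 1)^2*(l + 2)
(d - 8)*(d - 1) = d^2 - 9*d + 8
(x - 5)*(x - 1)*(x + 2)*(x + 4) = x^4 - 23*x^2 - 18*x + 40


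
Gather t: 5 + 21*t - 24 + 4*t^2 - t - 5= 4*t^2 + 20*t - 24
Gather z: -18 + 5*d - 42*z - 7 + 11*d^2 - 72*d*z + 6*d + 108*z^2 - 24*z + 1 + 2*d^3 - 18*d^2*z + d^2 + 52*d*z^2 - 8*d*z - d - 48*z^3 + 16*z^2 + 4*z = 2*d^3 + 12*d^2 + 10*d - 48*z^3 + z^2*(52*d + 124) + z*(-18*d^2 - 80*d - 62) - 24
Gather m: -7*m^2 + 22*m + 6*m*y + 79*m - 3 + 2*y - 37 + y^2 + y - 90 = -7*m^2 + m*(6*y + 101) + y^2 + 3*y - 130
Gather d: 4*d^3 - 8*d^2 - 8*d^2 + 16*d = 4*d^3 - 16*d^2 + 16*d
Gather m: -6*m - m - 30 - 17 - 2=-7*m - 49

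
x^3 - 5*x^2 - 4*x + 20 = (x - 5)*(x - 2)*(x + 2)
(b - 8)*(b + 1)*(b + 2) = b^3 - 5*b^2 - 22*b - 16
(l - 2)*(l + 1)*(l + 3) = l^3 + 2*l^2 - 5*l - 6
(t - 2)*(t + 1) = t^2 - t - 2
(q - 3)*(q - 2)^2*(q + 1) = q^4 - 6*q^3 + 9*q^2 + 4*q - 12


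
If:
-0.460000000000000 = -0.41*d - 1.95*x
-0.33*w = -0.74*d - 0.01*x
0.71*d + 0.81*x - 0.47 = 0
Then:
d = 0.52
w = 1.16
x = 0.13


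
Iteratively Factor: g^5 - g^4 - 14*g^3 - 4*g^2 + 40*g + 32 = (g + 1)*(g^4 - 2*g^3 - 12*g^2 + 8*g + 32) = (g - 2)*(g + 1)*(g^3 - 12*g - 16) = (g - 4)*(g - 2)*(g + 1)*(g^2 + 4*g + 4) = (g - 4)*(g - 2)*(g + 1)*(g + 2)*(g + 2)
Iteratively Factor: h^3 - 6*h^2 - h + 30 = (h - 5)*(h^2 - h - 6) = (h - 5)*(h - 3)*(h + 2)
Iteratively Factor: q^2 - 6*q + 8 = (q - 2)*(q - 4)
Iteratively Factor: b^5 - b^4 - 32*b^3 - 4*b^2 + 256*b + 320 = (b - 5)*(b^4 + 4*b^3 - 12*b^2 - 64*b - 64) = (b - 5)*(b - 4)*(b^3 + 8*b^2 + 20*b + 16) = (b - 5)*(b - 4)*(b + 4)*(b^2 + 4*b + 4) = (b - 5)*(b - 4)*(b + 2)*(b + 4)*(b + 2)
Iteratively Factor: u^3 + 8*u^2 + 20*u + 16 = (u + 2)*(u^2 + 6*u + 8) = (u + 2)*(u + 4)*(u + 2)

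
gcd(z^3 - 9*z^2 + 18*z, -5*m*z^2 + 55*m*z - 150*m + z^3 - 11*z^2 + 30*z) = z - 6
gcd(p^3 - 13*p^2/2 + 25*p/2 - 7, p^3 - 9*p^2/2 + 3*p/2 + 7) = p^2 - 11*p/2 + 7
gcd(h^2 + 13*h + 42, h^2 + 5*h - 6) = h + 6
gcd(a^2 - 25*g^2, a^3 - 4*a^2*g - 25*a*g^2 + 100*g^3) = a^2 - 25*g^2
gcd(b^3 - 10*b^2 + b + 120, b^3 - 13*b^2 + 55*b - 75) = b - 5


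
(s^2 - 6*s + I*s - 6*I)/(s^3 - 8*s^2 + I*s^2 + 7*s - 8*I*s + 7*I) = (s - 6)/(s^2 - 8*s + 7)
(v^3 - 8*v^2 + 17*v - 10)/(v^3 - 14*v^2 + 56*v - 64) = (v^2 - 6*v + 5)/(v^2 - 12*v + 32)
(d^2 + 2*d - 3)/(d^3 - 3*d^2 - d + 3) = (d + 3)/(d^2 - 2*d - 3)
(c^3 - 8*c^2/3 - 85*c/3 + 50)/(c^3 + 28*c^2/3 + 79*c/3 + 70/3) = (3*c^2 - 23*c + 30)/(3*c^2 + 13*c + 14)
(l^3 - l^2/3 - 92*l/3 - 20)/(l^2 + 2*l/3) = l - 1 - 30/l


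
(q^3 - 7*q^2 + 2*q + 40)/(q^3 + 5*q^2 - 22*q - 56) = (q - 5)/(q + 7)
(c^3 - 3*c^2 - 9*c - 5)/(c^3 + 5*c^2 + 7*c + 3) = (c - 5)/(c + 3)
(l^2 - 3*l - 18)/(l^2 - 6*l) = (l + 3)/l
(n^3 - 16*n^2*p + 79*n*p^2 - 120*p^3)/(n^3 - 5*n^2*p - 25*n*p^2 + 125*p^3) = (-n^2 + 11*n*p - 24*p^2)/(-n^2 + 25*p^2)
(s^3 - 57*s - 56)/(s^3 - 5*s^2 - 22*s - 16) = (s + 7)/(s + 2)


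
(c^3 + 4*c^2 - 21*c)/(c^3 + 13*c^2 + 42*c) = (c - 3)/(c + 6)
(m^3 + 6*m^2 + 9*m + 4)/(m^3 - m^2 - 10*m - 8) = (m^2 + 5*m + 4)/(m^2 - 2*m - 8)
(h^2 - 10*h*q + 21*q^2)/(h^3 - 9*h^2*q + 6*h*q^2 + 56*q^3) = (-h + 3*q)/(-h^2 + 2*h*q + 8*q^2)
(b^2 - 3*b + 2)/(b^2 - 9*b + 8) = (b - 2)/(b - 8)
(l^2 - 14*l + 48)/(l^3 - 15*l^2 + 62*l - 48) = 1/(l - 1)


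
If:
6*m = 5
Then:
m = 5/6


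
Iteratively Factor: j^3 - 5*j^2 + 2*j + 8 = (j - 4)*(j^2 - j - 2) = (j - 4)*(j + 1)*(j - 2)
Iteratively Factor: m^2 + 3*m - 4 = (m - 1)*(m + 4)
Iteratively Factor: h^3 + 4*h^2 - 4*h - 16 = (h + 2)*(h^2 + 2*h - 8) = (h + 2)*(h + 4)*(h - 2)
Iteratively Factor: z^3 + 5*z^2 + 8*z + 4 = (z + 1)*(z^2 + 4*z + 4) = (z + 1)*(z + 2)*(z + 2)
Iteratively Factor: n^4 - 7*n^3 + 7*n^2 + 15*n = (n - 3)*(n^3 - 4*n^2 - 5*n) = (n - 5)*(n - 3)*(n^2 + n) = n*(n - 5)*(n - 3)*(n + 1)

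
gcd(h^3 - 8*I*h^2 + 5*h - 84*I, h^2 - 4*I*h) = h - 4*I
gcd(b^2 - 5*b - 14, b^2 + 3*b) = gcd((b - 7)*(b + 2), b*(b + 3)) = 1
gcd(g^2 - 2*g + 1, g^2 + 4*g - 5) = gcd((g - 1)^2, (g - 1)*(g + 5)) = g - 1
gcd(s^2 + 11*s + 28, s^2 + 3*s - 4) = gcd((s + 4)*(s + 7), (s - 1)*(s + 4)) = s + 4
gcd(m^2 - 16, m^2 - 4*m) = m - 4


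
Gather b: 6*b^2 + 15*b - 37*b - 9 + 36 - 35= 6*b^2 - 22*b - 8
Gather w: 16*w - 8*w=8*w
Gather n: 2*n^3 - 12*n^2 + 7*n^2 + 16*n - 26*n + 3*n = 2*n^3 - 5*n^2 - 7*n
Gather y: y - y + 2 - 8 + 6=0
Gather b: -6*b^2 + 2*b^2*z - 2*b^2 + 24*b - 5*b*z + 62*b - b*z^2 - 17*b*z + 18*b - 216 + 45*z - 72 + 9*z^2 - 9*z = b^2*(2*z - 8) + b*(-z^2 - 22*z + 104) + 9*z^2 + 36*z - 288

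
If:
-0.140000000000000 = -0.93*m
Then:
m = 0.15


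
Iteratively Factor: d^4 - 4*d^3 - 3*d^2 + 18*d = (d)*(d^3 - 4*d^2 - 3*d + 18) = d*(d + 2)*(d^2 - 6*d + 9) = d*(d - 3)*(d + 2)*(d - 3)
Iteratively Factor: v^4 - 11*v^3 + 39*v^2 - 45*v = (v)*(v^3 - 11*v^2 + 39*v - 45) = v*(v - 3)*(v^2 - 8*v + 15) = v*(v - 3)^2*(v - 5)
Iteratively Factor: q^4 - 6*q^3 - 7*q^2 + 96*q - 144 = (q - 3)*(q^3 - 3*q^2 - 16*q + 48) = (q - 3)^2*(q^2 - 16) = (q - 3)^2*(q + 4)*(q - 4)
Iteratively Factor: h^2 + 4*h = (h)*(h + 4)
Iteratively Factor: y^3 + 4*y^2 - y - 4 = (y - 1)*(y^2 + 5*y + 4) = (y - 1)*(y + 1)*(y + 4)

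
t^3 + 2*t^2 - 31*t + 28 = (t - 4)*(t - 1)*(t + 7)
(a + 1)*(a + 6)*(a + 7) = a^3 + 14*a^2 + 55*a + 42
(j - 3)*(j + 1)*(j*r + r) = j^3*r - j^2*r - 5*j*r - 3*r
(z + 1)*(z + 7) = z^2 + 8*z + 7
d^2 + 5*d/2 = d*(d + 5/2)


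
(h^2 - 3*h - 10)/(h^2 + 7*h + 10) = (h - 5)/(h + 5)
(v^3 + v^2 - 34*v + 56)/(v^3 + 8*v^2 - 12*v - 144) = (v^2 + 5*v - 14)/(v^2 + 12*v + 36)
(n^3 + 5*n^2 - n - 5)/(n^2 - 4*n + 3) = (n^2 + 6*n + 5)/(n - 3)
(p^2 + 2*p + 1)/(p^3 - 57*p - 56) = (p + 1)/(p^2 - p - 56)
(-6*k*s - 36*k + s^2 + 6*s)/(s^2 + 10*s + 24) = (-6*k + s)/(s + 4)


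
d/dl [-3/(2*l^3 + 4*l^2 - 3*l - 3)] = 3*(6*l^2 + 8*l - 3)/(2*l^3 + 4*l^2 - 3*l - 3)^2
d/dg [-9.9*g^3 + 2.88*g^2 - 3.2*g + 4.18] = -29.7*g^2 + 5.76*g - 3.2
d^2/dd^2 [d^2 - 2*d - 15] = 2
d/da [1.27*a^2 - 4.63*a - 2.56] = 2.54*a - 4.63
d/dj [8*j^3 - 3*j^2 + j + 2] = 24*j^2 - 6*j + 1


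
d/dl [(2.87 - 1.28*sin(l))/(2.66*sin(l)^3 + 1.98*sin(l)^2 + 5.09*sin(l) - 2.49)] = (6.8096*sin(l)^3 - 20.3682*sin(l)^2 - 11.3652*sin(l) - 11.4211)*cos(l)/(7.0756*sin(l)^6 + 10.5336*sin(l)^5 + 30.9992*sin(l)^4 + 6.9096*sin(l)^3 + 16.0477*sin(l)^2 - 25.3482*sin(l) + 6.2001)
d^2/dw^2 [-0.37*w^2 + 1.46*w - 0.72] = -0.740000000000000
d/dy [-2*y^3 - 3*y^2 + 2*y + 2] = -6*y^2 - 6*y + 2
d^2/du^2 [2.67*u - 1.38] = 0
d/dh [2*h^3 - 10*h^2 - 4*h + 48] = 6*h^2 - 20*h - 4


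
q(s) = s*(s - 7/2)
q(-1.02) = 4.61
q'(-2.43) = -8.36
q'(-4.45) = -12.40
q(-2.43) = 14.41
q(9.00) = 49.50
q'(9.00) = 14.50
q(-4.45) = 35.38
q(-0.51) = 2.05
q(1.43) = -2.96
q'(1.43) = -0.64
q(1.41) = -2.95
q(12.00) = 102.00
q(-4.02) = 30.23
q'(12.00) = 20.50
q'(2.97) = 2.44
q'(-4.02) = -11.54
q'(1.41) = -0.68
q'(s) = 2*s - 7/2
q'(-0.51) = -4.52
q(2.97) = -1.57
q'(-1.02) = -5.54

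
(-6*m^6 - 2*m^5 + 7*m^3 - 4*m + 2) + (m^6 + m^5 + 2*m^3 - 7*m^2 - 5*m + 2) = -5*m^6 - m^5 + 9*m^3 - 7*m^2 - 9*m + 4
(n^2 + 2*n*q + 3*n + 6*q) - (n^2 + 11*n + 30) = 2*n*q - 8*n + 6*q - 30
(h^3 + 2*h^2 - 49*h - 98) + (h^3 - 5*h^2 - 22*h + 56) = 2*h^3 - 3*h^2 - 71*h - 42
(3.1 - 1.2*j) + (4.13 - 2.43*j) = 7.23 - 3.63*j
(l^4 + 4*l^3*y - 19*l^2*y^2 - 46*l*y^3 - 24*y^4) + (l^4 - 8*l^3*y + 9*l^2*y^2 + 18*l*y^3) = 2*l^4 - 4*l^3*y - 10*l^2*y^2 - 28*l*y^3 - 24*y^4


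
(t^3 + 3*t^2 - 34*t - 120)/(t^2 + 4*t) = t - 1 - 30/t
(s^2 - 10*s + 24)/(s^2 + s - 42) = (s - 4)/(s + 7)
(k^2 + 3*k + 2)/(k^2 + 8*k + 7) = (k + 2)/(k + 7)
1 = 1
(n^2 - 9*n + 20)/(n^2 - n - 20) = (n - 4)/(n + 4)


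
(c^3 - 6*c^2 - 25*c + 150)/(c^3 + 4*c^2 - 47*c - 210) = (c^2 - 11*c + 30)/(c^2 - c - 42)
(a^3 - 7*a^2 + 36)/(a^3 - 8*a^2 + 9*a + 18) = (a + 2)/(a + 1)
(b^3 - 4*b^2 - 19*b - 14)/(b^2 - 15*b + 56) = (b^2 + 3*b + 2)/(b - 8)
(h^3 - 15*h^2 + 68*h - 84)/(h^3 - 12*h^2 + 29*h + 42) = (h - 2)/(h + 1)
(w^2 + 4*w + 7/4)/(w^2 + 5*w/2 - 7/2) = (w + 1/2)/(w - 1)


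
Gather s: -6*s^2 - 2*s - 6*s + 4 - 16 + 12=-6*s^2 - 8*s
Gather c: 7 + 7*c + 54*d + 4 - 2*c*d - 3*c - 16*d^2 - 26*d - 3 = c*(4 - 2*d) - 16*d^2 + 28*d + 8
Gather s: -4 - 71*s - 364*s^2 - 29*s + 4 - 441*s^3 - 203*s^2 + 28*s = -441*s^3 - 567*s^2 - 72*s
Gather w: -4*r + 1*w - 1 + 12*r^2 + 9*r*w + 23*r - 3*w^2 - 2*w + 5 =12*r^2 + 19*r - 3*w^2 + w*(9*r - 1) + 4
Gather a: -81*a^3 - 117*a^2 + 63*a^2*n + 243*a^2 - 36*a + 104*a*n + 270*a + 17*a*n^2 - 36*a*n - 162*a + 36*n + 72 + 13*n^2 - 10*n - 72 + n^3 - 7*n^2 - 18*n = -81*a^3 + a^2*(63*n + 126) + a*(17*n^2 + 68*n + 72) + n^3 + 6*n^2 + 8*n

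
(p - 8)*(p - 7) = p^2 - 15*p + 56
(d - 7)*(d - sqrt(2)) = d^2 - 7*d - sqrt(2)*d + 7*sqrt(2)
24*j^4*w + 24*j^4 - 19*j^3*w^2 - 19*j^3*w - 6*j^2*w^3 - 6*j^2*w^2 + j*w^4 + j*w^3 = (-8*j + w)*(-j + w)*(3*j + w)*(j*w + j)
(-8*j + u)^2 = 64*j^2 - 16*j*u + u^2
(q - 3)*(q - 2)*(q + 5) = q^3 - 19*q + 30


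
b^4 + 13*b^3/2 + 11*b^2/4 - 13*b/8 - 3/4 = (b - 1/2)*(b + 1/2)^2*(b + 6)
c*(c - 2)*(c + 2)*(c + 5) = c^4 + 5*c^3 - 4*c^2 - 20*c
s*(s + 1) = s^2 + s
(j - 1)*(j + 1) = j^2 - 1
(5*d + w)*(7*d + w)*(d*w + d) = 35*d^3*w + 35*d^3 + 12*d^2*w^2 + 12*d^2*w + d*w^3 + d*w^2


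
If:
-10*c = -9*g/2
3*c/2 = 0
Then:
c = 0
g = 0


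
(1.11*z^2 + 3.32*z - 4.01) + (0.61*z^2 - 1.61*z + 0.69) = 1.72*z^2 + 1.71*z - 3.32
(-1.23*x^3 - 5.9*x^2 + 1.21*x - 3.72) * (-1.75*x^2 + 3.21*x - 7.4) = 2.1525*x^5 + 6.3767*x^4 - 11.9545*x^3 + 54.0541*x^2 - 20.8952*x + 27.528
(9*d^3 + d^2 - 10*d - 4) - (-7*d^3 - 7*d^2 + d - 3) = 16*d^3 + 8*d^2 - 11*d - 1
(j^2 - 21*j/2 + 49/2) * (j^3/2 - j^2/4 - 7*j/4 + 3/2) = j^5/2 - 11*j^4/2 + 105*j^3/8 + 55*j^2/4 - 469*j/8 + 147/4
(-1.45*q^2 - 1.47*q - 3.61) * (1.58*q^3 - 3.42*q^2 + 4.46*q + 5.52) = -2.291*q^5 + 2.6364*q^4 - 7.1434*q^3 - 2.214*q^2 - 24.215*q - 19.9272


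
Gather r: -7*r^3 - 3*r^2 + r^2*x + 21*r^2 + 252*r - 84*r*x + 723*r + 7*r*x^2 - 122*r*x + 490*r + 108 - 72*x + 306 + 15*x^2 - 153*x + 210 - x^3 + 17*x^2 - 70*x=-7*r^3 + r^2*(x + 18) + r*(7*x^2 - 206*x + 1465) - x^3 + 32*x^2 - 295*x + 624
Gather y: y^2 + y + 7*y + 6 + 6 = y^2 + 8*y + 12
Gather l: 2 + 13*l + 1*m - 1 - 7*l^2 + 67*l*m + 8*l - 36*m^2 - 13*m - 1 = -7*l^2 + l*(67*m + 21) - 36*m^2 - 12*m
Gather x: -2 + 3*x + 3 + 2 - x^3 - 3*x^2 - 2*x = -x^3 - 3*x^2 + x + 3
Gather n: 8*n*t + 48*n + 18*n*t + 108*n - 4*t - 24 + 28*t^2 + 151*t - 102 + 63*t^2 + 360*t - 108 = n*(26*t + 156) + 91*t^2 + 507*t - 234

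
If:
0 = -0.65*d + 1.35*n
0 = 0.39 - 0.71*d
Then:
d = 0.55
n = 0.26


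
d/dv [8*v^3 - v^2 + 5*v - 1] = 24*v^2 - 2*v + 5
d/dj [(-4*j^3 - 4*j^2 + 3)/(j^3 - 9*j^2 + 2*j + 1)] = (40*j^4 - 16*j^3 - 29*j^2 + 46*j - 6)/(j^6 - 18*j^5 + 85*j^4 - 34*j^3 - 14*j^2 + 4*j + 1)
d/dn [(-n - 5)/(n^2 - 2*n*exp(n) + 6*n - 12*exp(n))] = (-n^2 + 2*n*exp(n) - 6*n - 2*(n + 5)*(n*exp(n) - n + 7*exp(n) - 3) + 12*exp(n))/(n^2 - 2*n*exp(n) + 6*n - 12*exp(n))^2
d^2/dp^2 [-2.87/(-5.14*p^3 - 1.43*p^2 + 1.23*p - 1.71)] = (-(88.5108*p + 8.2082)*(5.14*p^3 + 1.43*p^2 - 1.23*p + 1.71) + 2.87*(15.42*p^2 + 2.86*p - 1.23)*(30.84*p^2 + 5.72*p - 2.46))/(5.14*p^3 + 1.43*p^2 - 1.23*p + 1.71)^3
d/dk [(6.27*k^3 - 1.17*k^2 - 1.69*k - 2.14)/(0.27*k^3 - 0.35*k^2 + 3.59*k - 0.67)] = (-1.8786*k^4 + 45.9312*k^3 - 15.6611*k^2 + 0.0697999999999999*k + 8.8149)/(0.0729*k^6 - 0.189*k^5 + 2.0611*k^4 - 2.8748*k^3 + 13.3571*k^2 - 4.8106*k + 0.4489)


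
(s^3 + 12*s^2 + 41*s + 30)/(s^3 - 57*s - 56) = (s^2 + 11*s + 30)/(s^2 - s - 56)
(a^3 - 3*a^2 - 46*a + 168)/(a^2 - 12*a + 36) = (a^2 + 3*a - 28)/(a - 6)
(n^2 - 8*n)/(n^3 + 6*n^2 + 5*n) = (n - 8)/(n^2 + 6*n + 5)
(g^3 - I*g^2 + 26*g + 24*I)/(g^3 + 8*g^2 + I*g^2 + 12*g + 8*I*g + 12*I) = (g^2 - 2*I*g + 24)/(g^2 + 8*g + 12)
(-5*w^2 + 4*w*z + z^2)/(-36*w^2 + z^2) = (5*w^2 - 4*w*z - z^2)/(36*w^2 - z^2)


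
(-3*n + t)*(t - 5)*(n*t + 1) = -3*n^2*t^2 + 15*n^2*t + n*t^3 - 5*n*t^2 - 3*n*t + 15*n + t^2 - 5*t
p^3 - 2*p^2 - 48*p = p*(p - 8)*(p + 6)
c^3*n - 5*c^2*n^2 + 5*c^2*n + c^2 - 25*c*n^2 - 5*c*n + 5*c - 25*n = (c + 5)*(c - 5*n)*(c*n + 1)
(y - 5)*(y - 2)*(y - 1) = y^3 - 8*y^2 + 17*y - 10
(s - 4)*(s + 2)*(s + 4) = s^3 + 2*s^2 - 16*s - 32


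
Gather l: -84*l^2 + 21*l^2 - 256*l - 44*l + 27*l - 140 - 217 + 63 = -63*l^2 - 273*l - 294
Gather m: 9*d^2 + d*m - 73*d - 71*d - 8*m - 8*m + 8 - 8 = 9*d^2 - 144*d + m*(d - 16)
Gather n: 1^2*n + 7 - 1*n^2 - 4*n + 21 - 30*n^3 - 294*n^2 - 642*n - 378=-30*n^3 - 295*n^2 - 645*n - 350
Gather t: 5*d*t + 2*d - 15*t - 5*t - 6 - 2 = 2*d + t*(5*d - 20) - 8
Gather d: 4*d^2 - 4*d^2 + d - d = 0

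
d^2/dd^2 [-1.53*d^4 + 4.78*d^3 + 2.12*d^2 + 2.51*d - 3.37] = -18.36*d^2 + 28.68*d + 4.24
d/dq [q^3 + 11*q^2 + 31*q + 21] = 3*q^2 + 22*q + 31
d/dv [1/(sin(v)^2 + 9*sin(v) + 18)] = -(2*sin(v) + 9)*cos(v)/(sin(v)^2 + 9*sin(v) + 18)^2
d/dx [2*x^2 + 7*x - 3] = 4*x + 7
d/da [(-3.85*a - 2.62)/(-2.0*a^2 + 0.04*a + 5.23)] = (7.7*a^2 - 0.154*a - (3.85*a + 2.62)*(4.0*a - 0.04) - 20.1355)/(-2.0*a^2 + 0.04*a + 5.23)^2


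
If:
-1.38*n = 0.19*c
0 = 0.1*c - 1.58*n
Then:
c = 0.00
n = 0.00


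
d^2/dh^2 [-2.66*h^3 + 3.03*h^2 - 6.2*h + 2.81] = 6.06 - 15.96*h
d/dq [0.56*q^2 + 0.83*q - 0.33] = 1.12*q + 0.83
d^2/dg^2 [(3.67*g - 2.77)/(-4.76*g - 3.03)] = (231.386456 - 2.8421709430404e-14*g)/(4.76*g + 3.03)^3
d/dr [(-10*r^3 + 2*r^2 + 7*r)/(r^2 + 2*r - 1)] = (-10*r^4 - 40*r^3 + 27*r^2 - 4*r - 7)/(r^4 + 4*r^3 + 2*r^2 - 4*r + 1)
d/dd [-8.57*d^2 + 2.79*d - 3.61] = 2.79 - 17.14*d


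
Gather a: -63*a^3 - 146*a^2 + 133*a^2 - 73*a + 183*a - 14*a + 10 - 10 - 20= -63*a^3 - 13*a^2 + 96*a - 20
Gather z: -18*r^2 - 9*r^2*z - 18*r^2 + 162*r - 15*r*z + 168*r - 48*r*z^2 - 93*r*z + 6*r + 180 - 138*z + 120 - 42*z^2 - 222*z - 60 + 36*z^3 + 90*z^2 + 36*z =-36*r^2 + 336*r + 36*z^3 + z^2*(48 - 48*r) + z*(-9*r^2 - 108*r - 324) + 240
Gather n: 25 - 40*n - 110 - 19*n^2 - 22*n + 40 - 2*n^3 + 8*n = -2*n^3 - 19*n^2 - 54*n - 45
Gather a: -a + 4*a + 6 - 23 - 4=3*a - 21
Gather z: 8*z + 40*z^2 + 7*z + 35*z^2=75*z^2 + 15*z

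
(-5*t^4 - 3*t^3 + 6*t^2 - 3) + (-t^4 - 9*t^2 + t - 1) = -6*t^4 - 3*t^3 - 3*t^2 + t - 4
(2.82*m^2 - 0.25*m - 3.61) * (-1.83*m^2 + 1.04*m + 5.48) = -5.1606*m^4 + 3.3903*m^3 + 21.7999*m^2 - 5.1244*m - 19.7828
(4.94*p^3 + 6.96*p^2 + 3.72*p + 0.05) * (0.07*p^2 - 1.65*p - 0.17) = 0.3458*p^5 - 7.6638*p^4 - 12.0634*p^3 - 7.3177*p^2 - 0.7149*p - 0.0085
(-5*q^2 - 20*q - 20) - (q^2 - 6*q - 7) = -6*q^2 - 14*q - 13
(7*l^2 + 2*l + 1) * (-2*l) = -14*l^3 - 4*l^2 - 2*l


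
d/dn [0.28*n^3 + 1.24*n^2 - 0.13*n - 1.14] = 0.84*n^2 + 2.48*n - 0.13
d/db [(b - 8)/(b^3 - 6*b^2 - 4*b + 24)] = (b^3 - 6*b^2 - 4*b + (b - 8)*(-3*b^2 + 12*b + 4) + 24)/(b^3 - 6*b^2 - 4*b + 24)^2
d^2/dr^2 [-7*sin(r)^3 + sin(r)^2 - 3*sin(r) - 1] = 63*sin(r)^3 - 4*sin(r)^2 - 39*sin(r) + 2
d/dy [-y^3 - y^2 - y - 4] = -3*y^2 - 2*y - 1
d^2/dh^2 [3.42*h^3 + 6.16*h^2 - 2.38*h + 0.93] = 20.52*h + 12.32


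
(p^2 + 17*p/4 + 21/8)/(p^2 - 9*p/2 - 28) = (p + 3/4)/(p - 8)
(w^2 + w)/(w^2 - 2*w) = (w + 1)/(w - 2)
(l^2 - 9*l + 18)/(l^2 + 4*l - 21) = (l - 6)/(l + 7)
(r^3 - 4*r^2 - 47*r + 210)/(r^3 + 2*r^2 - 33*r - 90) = (r^2 + 2*r - 35)/(r^2 + 8*r + 15)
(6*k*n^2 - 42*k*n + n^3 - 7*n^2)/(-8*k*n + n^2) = (-6*k*n + 42*k - n^2 + 7*n)/(8*k - n)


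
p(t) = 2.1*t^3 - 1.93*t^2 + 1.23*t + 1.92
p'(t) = 6.3*t^2 - 3.86*t + 1.23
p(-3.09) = -82.27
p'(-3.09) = 73.31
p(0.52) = 2.33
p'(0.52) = 0.93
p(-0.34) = 1.20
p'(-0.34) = 3.27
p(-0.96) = -2.90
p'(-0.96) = 10.74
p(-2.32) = -37.54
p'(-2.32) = 44.09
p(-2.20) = -32.49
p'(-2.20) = 40.21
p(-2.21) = -32.89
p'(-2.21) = 40.53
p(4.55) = 165.37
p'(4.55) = 114.09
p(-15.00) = -7538.28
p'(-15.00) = 1476.63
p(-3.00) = -75.84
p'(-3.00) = 69.51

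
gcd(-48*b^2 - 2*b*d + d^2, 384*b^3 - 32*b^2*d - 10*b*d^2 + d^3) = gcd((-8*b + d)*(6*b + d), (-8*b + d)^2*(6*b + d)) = 48*b^2 + 2*b*d - d^2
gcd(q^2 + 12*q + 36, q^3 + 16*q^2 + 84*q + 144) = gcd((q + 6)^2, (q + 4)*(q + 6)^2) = q^2 + 12*q + 36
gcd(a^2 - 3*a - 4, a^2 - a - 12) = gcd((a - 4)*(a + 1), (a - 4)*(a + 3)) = a - 4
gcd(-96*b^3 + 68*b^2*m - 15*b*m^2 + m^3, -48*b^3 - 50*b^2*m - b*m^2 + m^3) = 8*b - m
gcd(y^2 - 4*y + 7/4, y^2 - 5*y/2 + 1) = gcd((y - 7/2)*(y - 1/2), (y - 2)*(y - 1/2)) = y - 1/2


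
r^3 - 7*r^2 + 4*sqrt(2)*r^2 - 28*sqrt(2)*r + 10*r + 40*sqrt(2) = (r - 5)*(r - 2)*(r + 4*sqrt(2))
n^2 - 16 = (n - 4)*(n + 4)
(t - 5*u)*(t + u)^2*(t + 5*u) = t^4 + 2*t^3*u - 24*t^2*u^2 - 50*t*u^3 - 25*u^4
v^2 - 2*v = v*(v - 2)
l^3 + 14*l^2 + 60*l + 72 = (l + 2)*(l + 6)^2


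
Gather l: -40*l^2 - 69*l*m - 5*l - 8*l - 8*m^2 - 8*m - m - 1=-40*l^2 + l*(-69*m - 13) - 8*m^2 - 9*m - 1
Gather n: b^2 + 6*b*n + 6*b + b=b^2 + 6*b*n + 7*b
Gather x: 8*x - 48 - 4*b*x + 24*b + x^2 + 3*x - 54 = 24*b + x^2 + x*(11 - 4*b) - 102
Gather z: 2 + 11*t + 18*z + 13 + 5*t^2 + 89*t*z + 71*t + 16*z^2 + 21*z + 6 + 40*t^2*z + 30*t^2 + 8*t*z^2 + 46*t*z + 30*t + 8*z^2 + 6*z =35*t^2 + 112*t + z^2*(8*t + 24) + z*(40*t^2 + 135*t + 45) + 21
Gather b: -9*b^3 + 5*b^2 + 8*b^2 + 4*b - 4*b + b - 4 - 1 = -9*b^3 + 13*b^2 + b - 5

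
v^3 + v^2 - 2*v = v*(v - 1)*(v + 2)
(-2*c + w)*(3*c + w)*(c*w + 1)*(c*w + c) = -6*c^4*w^2 - 6*c^4*w + c^3*w^3 + c^3*w^2 - 6*c^3*w - 6*c^3 + c^2*w^4 + c^2*w^3 + c^2*w^2 + c^2*w + c*w^3 + c*w^2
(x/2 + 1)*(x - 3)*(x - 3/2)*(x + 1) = x^4/2 - 3*x^3/4 - 7*x^2/2 + 9*x/4 + 9/2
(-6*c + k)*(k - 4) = -6*c*k + 24*c + k^2 - 4*k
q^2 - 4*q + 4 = (q - 2)^2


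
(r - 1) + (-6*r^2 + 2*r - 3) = -6*r^2 + 3*r - 4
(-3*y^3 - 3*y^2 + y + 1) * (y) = -3*y^4 - 3*y^3 + y^2 + y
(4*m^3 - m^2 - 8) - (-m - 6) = 4*m^3 - m^2 + m - 2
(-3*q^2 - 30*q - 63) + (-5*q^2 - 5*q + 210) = -8*q^2 - 35*q + 147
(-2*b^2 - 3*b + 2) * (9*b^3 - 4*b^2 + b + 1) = -18*b^5 - 19*b^4 + 28*b^3 - 13*b^2 - b + 2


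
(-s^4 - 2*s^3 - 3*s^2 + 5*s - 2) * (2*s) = -2*s^5 - 4*s^4 - 6*s^3 + 10*s^2 - 4*s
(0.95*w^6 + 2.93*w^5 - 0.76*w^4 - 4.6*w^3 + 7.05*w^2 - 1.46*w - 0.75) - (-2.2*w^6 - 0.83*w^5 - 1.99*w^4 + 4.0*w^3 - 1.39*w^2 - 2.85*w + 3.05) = 3.15*w^6 + 3.76*w^5 + 1.23*w^4 - 8.6*w^3 + 8.44*w^2 + 1.39*w - 3.8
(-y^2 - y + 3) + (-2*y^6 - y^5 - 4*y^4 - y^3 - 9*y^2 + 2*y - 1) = -2*y^6 - y^5 - 4*y^4 - y^3 - 10*y^2 + y + 2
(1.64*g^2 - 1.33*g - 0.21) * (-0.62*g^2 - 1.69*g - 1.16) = -1.0168*g^4 - 1.947*g^3 + 0.4755*g^2 + 1.8977*g + 0.2436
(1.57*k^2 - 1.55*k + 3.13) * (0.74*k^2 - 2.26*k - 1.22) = 1.1618*k^4 - 4.6952*k^3 + 3.9038*k^2 - 5.1828*k - 3.8186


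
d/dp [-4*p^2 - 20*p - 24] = -8*p - 20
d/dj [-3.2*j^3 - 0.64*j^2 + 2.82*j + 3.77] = -9.6*j^2 - 1.28*j + 2.82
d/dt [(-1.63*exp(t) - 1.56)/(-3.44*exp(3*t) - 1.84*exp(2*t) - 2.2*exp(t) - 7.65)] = (-11.2144*exp(3*t) - 19.0984*exp(2*t) - 5.7408*exp(t) + 9.0375)*exp(t)/(11.8336*exp(6*t) + 12.6592*exp(5*t) + 18.5216*exp(4*t) + 60.728*exp(3*t) + 32.992*exp(2*t) + 33.66*exp(t) + 58.5225)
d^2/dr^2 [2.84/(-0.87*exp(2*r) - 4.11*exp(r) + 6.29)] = (-2.84*(1.74*exp(r) + 4.11)*(3.48*exp(r) + 8.22)*exp(r) + (9.8832*exp(r) + 11.6724)*(0.87*exp(2*r) + 4.11*exp(r) - 6.29))*exp(r)/(0.87*exp(2*r) + 4.11*exp(r) - 6.29)^3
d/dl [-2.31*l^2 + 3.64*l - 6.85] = 3.64 - 4.62*l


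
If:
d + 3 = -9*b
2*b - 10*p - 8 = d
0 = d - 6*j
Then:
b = 10*p/11 + 5/11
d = -90*p/11 - 78/11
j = -15*p/11 - 13/11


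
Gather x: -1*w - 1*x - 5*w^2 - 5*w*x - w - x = -5*w^2 - 2*w + x*(-5*w - 2)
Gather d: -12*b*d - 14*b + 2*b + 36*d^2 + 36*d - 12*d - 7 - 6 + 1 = -12*b + 36*d^2 + d*(24 - 12*b) - 12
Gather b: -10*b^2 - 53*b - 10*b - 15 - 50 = -10*b^2 - 63*b - 65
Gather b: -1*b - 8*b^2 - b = -8*b^2 - 2*b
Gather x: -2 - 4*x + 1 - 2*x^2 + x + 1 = -2*x^2 - 3*x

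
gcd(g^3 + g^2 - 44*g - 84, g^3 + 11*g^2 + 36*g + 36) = g^2 + 8*g + 12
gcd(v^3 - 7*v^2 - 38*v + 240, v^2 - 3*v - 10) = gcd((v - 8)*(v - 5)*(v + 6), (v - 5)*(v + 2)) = v - 5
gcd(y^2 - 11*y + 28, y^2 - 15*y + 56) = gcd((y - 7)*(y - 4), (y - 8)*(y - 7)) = y - 7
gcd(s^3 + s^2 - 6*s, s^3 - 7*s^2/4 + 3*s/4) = s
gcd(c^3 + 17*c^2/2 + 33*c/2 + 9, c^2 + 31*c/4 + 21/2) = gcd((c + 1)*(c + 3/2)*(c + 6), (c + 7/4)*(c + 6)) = c + 6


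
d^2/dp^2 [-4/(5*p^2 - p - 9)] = 8*(-25*p^2 + 5*p + (10*p - 1)^2 + 45)/(-5*p^2 + p + 9)^3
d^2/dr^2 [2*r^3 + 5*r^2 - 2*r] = 12*r + 10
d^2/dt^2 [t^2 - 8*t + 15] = 2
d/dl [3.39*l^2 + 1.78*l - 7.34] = 6.78*l + 1.78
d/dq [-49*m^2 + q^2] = 2*q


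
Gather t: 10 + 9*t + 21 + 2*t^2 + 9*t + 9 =2*t^2 + 18*t + 40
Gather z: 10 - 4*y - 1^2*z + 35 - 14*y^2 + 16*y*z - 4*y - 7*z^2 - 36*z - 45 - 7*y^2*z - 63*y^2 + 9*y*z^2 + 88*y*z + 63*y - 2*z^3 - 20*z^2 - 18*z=-77*y^2 + 55*y - 2*z^3 + z^2*(9*y - 27) + z*(-7*y^2 + 104*y - 55)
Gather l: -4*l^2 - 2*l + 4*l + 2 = -4*l^2 + 2*l + 2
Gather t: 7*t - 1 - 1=7*t - 2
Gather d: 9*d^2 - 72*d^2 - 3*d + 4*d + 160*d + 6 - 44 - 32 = -63*d^2 + 161*d - 70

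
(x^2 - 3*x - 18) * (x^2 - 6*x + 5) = x^4 - 9*x^3 + 5*x^2 + 93*x - 90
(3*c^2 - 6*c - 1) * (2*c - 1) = 6*c^3 - 15*c^2 + 4*c + 1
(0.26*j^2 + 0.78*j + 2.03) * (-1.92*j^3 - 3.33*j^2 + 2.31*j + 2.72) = -0.4992*j^5 - 2.3634*j^4 - 5.8944*j^3 - 4.2509*j^2 + 6.8109*j + 5.5216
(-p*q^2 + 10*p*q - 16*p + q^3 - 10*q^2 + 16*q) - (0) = -p*q^2 + 10*p*q - 16*p + q^3 - 10*q^2 + 16*q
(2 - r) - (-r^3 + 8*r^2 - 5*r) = r^3 - 8*r^2 + 4*r + 2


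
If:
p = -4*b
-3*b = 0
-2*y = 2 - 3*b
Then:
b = 0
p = 0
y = -1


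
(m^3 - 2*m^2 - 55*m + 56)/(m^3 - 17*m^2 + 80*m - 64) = (m + 7)/(m - 8)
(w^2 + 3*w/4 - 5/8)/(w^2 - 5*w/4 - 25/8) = (2*w - 1)/(2*w - 5)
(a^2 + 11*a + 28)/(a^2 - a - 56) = (a + 4)/(a - 8)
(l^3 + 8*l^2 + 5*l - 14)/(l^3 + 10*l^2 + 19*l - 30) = (l^2 + 9*l + 14)/(l^2 + 11*l + 30)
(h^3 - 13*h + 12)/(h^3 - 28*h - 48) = (-h^3 + 13*h - 12)/(-h^3 + 28*h + 48)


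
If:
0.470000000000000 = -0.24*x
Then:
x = -1.96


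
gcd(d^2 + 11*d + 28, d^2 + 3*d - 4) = d + 4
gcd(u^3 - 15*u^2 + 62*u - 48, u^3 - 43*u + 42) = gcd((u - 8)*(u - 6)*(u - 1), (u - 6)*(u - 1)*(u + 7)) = u^2 - 7*u + 6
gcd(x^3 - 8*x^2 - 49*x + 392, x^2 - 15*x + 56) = x^2 - 15*x + 56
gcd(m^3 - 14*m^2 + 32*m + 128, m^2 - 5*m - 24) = m - 8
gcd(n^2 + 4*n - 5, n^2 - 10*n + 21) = 1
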